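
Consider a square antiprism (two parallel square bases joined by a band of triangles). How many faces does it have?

An antiprism on an n-gon has two n-gon caps and 2n triangles: V = 2·4 = 8, E = 4·4 = 16, F = 2·4 + 2 = 10.

10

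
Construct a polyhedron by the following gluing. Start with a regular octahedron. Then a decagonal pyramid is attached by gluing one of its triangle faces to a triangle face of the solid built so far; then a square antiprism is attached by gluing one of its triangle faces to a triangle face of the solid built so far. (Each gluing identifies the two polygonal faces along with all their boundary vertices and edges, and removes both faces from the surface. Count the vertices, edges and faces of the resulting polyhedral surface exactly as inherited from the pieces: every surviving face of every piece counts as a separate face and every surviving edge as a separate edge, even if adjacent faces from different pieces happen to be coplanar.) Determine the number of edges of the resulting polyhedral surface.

42

A regular octahedron: V=6, E=12, F=8.
Attach a decagonal pyramid (V=11, E=20, F=11) along a 3-gon: merge 3 vertices and 3 edges, delete both glued faces → V=14, E=29, F=17.
Attach a square antiprism (V=8, E=16, F=10) along a 3-gon: merge 3 vertices and 3 edges, delete both glued faces → V=19, E=42, F=25.
Check: V − E + F = 19 − 42 + 25 = 2.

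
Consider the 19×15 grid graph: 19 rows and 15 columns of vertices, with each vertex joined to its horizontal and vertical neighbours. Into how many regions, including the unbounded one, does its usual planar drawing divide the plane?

253

The grid has V = 19·15 = 285 vertices and E = 19·14 + 15·18 = 536 edges.
F = 2 − V + E = 2 − 285 + 536 = 253.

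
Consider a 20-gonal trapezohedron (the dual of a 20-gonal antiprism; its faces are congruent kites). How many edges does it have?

The n-trapezohedron (dual of the n-antiprism) has V = 2·20 + 2 = 42, E = 4·20 = 80, F = 2·20 = 40.

80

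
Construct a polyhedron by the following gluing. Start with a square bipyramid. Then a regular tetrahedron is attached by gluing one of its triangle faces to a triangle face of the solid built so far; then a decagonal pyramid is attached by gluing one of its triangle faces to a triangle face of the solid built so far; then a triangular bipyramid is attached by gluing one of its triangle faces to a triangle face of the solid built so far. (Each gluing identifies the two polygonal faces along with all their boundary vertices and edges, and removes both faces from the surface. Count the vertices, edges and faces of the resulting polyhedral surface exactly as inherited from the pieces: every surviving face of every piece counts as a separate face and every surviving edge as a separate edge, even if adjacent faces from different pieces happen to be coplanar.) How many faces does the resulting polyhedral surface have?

A square bipyramid: V=6, E=12, F=8.
Attach a regular tetrahedron (V=4, E=6, F=4) along a 3-gon: merge 3 vertices and 3 edges, delete both glued faces → V=7, E=15, F=10.
Attach a decagonal pyramid (V=11, E=20, F=11) along a 3-gon: merge 3 vertices and 3 edges, delete both glued faces → V=15, E=32, F=19.
Attach a triangular bipyramid (V=5, E=9, F=6) along a 3-gon: merge 3 vertices and 3 edges, delete both glued faces → V=17, E=38, F=23.
Check: V − E + F = 17 − 38 + 23 = 2.

23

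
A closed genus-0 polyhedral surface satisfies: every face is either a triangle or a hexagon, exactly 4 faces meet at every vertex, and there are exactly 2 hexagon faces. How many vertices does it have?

12

Let x be the number of triangles; then F = 2 + x.
Edge–face incidences: 2E = 6·2 + 3·x = 12 + 3x.
Every vertex has degree 4, so 4V = 2E.
Euler: V − E + F = 2 ⇒ (2E)/4 − E + (2 + x) = 2.
Multiply by 8: 2·(2E) − 4·(2E) + 8·(2 + x) = 16, i.e. 16 + 8x − 2·(12 + 3x) = 16.
Collecting terms: 2x − 8 = 16, so 2x = 24, so x = 12.
Then 2E = 12 + 3·12 = 48, so E = 24, V = 2E/4 = 12, F = 2 + 12 = 14.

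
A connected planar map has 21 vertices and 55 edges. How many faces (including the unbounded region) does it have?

36

Euler's formula for a connected plane graph: V − E + F = 2, so F = 2 − 21 + 55 = 36.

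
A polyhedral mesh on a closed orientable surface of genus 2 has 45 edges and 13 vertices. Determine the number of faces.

30

For a closed orientable surface of genus 2, χ = 2 − 2·2 = -2.
F = -2 − V + E = -2 − 13 + 45 = 30.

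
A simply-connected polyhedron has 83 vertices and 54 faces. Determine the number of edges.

Here V − E + F = 2.
E = V + F − (2) = 83 + 54 − (2) = 135.

135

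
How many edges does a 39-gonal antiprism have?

An antiprism on an n-gon has two n-gon caps and 2n triangles: V = 2·39 = 78, E = 4·39 = 156, F = 2·39 + 2 = 80.

156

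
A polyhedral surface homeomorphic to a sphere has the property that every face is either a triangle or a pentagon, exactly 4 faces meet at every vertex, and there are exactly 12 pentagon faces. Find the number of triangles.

Let x be the number of triangles; then F = 12 + x.
Edge–face incidences: 2E = 5·12 + 3·x = 60 + 3x.
Every vertex has degree 4, so 4V = 2E.
Euler: V − E + F = 2 ⇒ (2E)/4 − E + (12 + x) = 2.
Multiply by 8: 2·(2E) − 4·(2E) + 8·(12 + x) = 16, i.e. 96 + 8x − 2·(60 + 3x) = 16.
Collecting terms: 2x − 24 = 16, so 2x = 40, so x = 20.
Then 2E = 60 + 3·20 = 120, so E = 60, V = 2E/4 = 30, F = 12 + 20 = 32.

20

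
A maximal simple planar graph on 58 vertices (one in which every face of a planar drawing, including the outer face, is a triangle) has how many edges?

In a plane triangulation 3F = 2E and V − E + F = 2, so E = 3V − 6 = 3·58 − 6 = 168.

168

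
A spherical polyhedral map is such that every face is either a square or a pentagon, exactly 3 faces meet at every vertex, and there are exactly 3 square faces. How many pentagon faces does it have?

Let x be the number of pentagons; then F = 3 + x.
Edge–face incidences: 2E = 4·3 + 5·x = 12 + 5x.
Every vertex has degree 3, so 3V = 2E.
Euler: V − E + F = 2 ⇒ (2E)/3 − E + (3 + x) = 2.
Multiply by 6: 2·(2E) − 3·(2E) + 6·(3 + x) = 12, i.e. 18 + 6x − (12 + 5x) = 12.
Collecting terms: x + 6 = 12, so x = 6.
Then 2E = 12 + 5·6 = 42, so E = 21, V = 2E/3 = 14, F = 3 + 6 = 9.

6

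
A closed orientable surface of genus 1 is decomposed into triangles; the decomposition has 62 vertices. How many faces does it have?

124

χ = 2 − 2·1 = 0, and every face is a triangle so 3F = 2E.
V − E + F = 0 with E = 3F/2 gives 62 − (3/2 − 1)·F = 0, so F = 124 and E = 186.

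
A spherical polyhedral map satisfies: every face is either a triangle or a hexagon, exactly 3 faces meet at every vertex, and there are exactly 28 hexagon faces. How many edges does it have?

90

Let x be the number of triangles; then F = 28 + x.
Edge–face incidences: 2E = 6·28 + 3·x = 168 + 3x.
Every vertex has degree 3, so 3V = 2E.
Euler: V − E + F = 2 ⇒ (2E)/3 − E + (28 + x) = 2.
Multiply by 6: 2·(2E) − 3·(2E) + 6·(28 + x) = 12, i.e. 168 + 6x − (168 + 3x) = 12.
Collecting terms: 3x = 12, so x = 4.
Then 2E = 168 + 3·4 = 180, so E = 90, V = 2E/3 = 60, F = 28 + 4 = 32.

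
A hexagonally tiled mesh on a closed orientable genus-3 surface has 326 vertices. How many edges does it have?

χ = 2 − 2·3 = -4, and every face is a hexagon so 6F = 2E.
V − E + F = -4 with E = 6F/2 gives 326 − (6/2 − 1)·F = -4, so F = 165 and E = 495.

495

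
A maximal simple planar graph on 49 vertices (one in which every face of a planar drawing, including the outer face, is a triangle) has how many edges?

In a plane triangulation 3F = 2E and V − E + F = 2, so E = 3V − 6 = 3·49 − 6 = 141.

141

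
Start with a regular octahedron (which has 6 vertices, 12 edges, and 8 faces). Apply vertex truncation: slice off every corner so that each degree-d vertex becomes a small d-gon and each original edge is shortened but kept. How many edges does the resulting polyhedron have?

Truncation replaces each original edge-end by a new vertex, so V′ = 2E = 24.
Each original edge survives, and each old vertex of degree d contributes d new edges; summing degrees gives Σd = 2E, so E′ = E + 2E = 3E = 36.
Each original face survives and each original vertex becomes one new face: F′ = F + V = 14.

36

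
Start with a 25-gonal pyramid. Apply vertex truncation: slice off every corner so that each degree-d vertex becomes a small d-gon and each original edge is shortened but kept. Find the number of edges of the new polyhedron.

150

The base solid has V = 26, E = 50, F = 26.
Truncation replaces each original edge-end by a new vertex, so V′ = 2E = 100.
Each original edge survives, and each old vertex of degree d contributes d new edges; summing degrees gives Σd = 2E, so E′ = E + 2E = 3E = 150.
Each original face survives and each original vertex becomes one new face: F′ = F + V = 52.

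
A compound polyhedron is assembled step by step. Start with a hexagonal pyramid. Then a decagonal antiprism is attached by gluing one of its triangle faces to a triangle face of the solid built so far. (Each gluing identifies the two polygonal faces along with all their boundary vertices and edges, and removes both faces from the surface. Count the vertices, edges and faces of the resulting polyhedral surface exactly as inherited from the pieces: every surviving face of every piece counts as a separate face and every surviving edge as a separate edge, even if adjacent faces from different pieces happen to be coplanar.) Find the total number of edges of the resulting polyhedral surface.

49

A hexagonal pyramid: V=7, E=12, F=7.
Attach a decagonal antiprism (V=20, E=40, F=22) along a 3-gon: merge 3 vertices and 3 edges, delete both glued faces → V=24, E=49, F=27.
Check: V − E + F = 24 − 49 + 27 = 2.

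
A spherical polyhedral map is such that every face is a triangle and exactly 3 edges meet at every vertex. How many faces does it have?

4

Each face has 3 edges and each edge borders two faces, so 2E = 3F.
Each vertex has degree 3, so 3V = 2E and hence V = 3F/3.
Euler: V − E + F = 2 ⇒ (3F/3) − (3F/2) + F = 2.
Multiply by 6: (6 − 9 + 6)F = 12, i.e. 3F = 12.
So F = 4, E = 3·4/2 = 6, V = 3·4/3 = 4.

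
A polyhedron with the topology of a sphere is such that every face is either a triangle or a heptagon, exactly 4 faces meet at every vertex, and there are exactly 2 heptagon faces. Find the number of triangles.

Let x be the number of triangles; then F = 2 + x.
Edge–face incidences: 2E = 7·2 + 3·x = 14 + 3x.
Every vertex has degree 4, so 4V = 2E.
Euler: V − E + F = 2 ⇒ (2E)/4 − E + (2 + x) = 2.
Multiply by 8: 2·(2E) − 4·(2E) + 8·(2 + x) = 16, i.e. 16 + 8x − 2·(14 + 3x) = 16.
Collecting terms: 2x − 12 = 16, so 2x = 28, so x = 14.
Then 2E = 14 + 3·14 = 56, so E = 28, V = 2E/4 = 14, F = 2 + 14 = 16.

14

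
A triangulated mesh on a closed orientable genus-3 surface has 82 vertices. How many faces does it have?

172

χ = 2 − 2·3 = -4, and every face is a triangle so 3F = 2E.
V − E + F = -4 with E = 3F/2 gives 82 − (3/2 − 1)·F = -4, so F = 172 and E = 258.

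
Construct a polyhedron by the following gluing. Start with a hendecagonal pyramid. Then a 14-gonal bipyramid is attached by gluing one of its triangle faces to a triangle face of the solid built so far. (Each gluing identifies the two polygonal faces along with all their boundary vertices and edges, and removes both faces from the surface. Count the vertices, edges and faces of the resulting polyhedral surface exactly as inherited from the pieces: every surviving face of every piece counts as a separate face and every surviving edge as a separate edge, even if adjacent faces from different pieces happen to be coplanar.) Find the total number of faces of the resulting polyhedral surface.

38

A hendecagonal pyramid: V=12, E=22, F=12.
Attach a 14-gonal bipyramid (V=16, E=42, F=28) along a 3-gon: merge 3 vertices and 3 edges, delete both glued faces → V=25, E=61, F=38.
Check: V − E + F = 25 − 61 + 38 = 2.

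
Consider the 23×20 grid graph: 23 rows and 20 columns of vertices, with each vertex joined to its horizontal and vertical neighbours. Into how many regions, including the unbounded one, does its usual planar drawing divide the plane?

419

The grid has V = 23·20 = 460 vertices and E = 23·19 + 20·22 = 877 edges.
F = 2 − V + E = 2 − 460 + 877 = 419.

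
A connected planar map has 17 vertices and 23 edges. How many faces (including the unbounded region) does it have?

Euler's formula for a connected plane graph: V − E + F = 2, so F = 2 − 17 + 23 = 8.

8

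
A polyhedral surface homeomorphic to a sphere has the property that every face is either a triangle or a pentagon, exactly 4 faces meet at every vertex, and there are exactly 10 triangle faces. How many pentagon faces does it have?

Let x be the number of pentagons; then F = 10 + x.
Edge–face incidences: 2E = 3·10 + 5·x = 30 + 5x.
Every vertex has degree 4, so 4V = 2E.
Euler: V − E + F = 2 ⇒ (2E)/4 − E + (10 + x) = 2.
Multiply by 8: 2·(2E) − 4·(2E) + 8·(10 + x) = 16, i.e. 80 + 8x − 2·(30 + 5x) = 16.
Collecting terms: −2x + 20 = 16, so −2x = −4, so x = 2.
Then 2E = 30 + 5·2 = 40, so E = 20, V = 2E/4 = 10, F = 10 + 2 = 12.

2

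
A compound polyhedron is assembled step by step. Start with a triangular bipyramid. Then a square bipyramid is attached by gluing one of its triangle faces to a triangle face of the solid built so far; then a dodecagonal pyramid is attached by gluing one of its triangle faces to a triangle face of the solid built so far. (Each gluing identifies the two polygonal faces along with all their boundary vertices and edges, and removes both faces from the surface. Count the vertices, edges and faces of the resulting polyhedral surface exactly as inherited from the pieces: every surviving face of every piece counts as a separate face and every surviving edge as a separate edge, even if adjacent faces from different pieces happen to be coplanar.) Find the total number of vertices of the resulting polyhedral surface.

18

A triangular bipyramid: V=5, E=9, F=6.
Attach a square bipyramid (V=6, E=12, F=8) along a 3-gon: merge 3 vertices and 3 edges, delete both glued faces → V=8, E=18, F=12.
Attach a dodecagonal pyramid (V=13, E=24, F=13) along a 3-gon: merge 3 vertices and 3 edges, delete both glued faces → V=18, E=39, F=23.
Check: V − E + F = 18 − 39 + 23 = 2.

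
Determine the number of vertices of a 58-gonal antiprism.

116

An antiprism on an n-gon has two n-gon caps and 2n triangles: V = 2·58 = 116, E = 4·58 = 232, F = 2·58 + 2 = 118.
Check: V − E + F = 116 − 232 + 118 = 2.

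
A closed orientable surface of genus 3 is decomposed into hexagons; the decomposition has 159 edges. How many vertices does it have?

χ = 2 − 2·3 = -4, and every face is a hexagon so 6F = 2E.
F = 2E/6 = 53. Then V = -4 + E − F = -4 + 159 − 53 = 102.

102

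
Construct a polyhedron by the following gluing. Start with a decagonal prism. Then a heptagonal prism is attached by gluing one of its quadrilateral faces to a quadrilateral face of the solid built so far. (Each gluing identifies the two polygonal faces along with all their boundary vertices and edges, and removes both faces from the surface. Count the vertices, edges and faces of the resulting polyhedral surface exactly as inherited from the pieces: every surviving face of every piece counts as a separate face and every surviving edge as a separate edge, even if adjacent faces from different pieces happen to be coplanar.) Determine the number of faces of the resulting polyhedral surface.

19

A decagonal prism: V=20, E=30, F=12.
Attach a heptagonal prism (V=14, E=21, F=9) along a 4-gon: merge 4 vertices and 4 edges, delete both glued faces → V=30, E=47, F=19.
Check: V − E + F = 30 − 47 + 19 = 2.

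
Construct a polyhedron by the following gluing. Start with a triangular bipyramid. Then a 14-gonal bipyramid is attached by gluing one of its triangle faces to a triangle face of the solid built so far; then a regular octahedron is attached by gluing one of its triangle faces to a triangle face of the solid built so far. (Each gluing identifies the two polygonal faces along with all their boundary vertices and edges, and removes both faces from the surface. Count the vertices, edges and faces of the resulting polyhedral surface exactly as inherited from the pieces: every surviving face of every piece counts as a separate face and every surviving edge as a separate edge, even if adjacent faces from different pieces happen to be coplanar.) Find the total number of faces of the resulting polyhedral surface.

A triangular bipyramid: V=5, E=9, F=6.
Attach a 14-gonal bipyramid (V=16, E=42, F=28) along a 3-gon: merge 3 vertices and 3 edges, delete both glued faces → V=18, E=48, F=32.
Attach a regular octahedron (V=6, E=12, F=8) along a 3-gon: merge 3 vertices and 3 edges, delete both glued faces → V=21, E=57, F=38.
Check: V − E + F = 21 − 57 + 38 = 2.

38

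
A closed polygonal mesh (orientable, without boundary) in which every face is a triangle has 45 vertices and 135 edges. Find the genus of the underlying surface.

1

Every face is a triangle and each edge borders two faces, so 3F = 2·135, giving F = 90.
χ = V − E + F = 45 − 135 + 90 = 0.
For a closed orientable surface χ = 2 − 2g, so g = (2 − (0))/2 = 1.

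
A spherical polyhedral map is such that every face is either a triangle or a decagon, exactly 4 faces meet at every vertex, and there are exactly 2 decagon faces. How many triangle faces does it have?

Let x be the number of triangles; then F = 2 + x.
Edge–face incidences: 2E = 10·2 + 3·x = 20 + 3x.
Every vertex has degree 4, so 4V = 2E.
Euler: V − E + F = 2 ⇒ (2E)/4 − E + (2 + x) = 2.
Multiply by 8: 2·(2E) − 4·(2E) + 8·(2 + x) = 16, i.e. 16 + 8x − 2·(20 + 3x) = 16.
Collecting terms: 2x − 24 = 16, so 2x = 40, so x = 20.
Then 2E = 20 + 3·20 = 80, so E = 40, V = 2E/4 = 20, F = 2 + 20 = 22.

20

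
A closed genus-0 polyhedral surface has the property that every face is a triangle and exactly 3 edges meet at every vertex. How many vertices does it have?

Each face has 3 edges and each edge borders two faces, so 2E = 3F.
Each vertex has degree 3, so 3V = 2E and hence V = 3F/3.
Euler: V − E + F = 2 ⇒ (3F/3) − (3F/2) + F = 2.
Multiply by 6: (6 − 9 + 6)F = 12, i.e. 3F = 12.
So F = 4, E = 3·4/2 = 6, V = 3·4/3 = 4.

4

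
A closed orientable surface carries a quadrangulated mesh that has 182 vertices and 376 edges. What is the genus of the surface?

Every face is a square and each edge borders two faces, so 4F = 2·376, giving F = 188.
χ = V − E + F = 182 − 376 + 188 = -6.
For a closed orientable surface χ = 2 − 2g, so g = (2 − (-6))/2 = 4.

4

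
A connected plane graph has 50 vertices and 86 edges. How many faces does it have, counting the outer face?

38

Euler's formula for a connected plane graph: V − E + F = 2, so F = 2 − 50 + 86 = 38.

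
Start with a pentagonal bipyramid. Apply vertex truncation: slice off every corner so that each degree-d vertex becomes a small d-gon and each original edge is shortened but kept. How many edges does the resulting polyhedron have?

45

The base solid has V = 7, E = 15, F = 10.
Truncation replaces each original edge-end by a new vertex, so V′ = 2E = 30.
Each original edge survives, and each old vertex of degree d contributes d new edges; summing degrees gives Σd = 2E, so E′ = E + 2E = 3E = 45.
Each original face survives and each original vertex becomes one new face: F′ = F + V = 17.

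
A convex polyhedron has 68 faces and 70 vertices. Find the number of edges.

Here V − E + F = 2.
E = V + F − (2) = 70 + 68 − (2) = 136.

136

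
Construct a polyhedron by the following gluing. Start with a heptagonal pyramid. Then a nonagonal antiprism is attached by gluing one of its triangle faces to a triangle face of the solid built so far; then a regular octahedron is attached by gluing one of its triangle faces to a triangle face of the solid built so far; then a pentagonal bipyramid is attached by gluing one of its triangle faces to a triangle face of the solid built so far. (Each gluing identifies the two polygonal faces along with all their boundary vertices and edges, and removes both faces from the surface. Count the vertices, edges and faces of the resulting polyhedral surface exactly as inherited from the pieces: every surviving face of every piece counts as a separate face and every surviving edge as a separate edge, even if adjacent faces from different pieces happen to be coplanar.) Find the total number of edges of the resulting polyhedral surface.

68

A heptagonal pyramid: V=8, E=14, F=8.
Attach a nonagonal antiprism (V=18, E=36, F=20) along a 3-gon: merge 3 vertices and 3 edges, delete both glued faces → V=23, E=47, F=26.
Attach a regular octahedron (V=6, E=12, F=8) along a 3-gon: merge 3 vertices and 3 edges, delete both glued faces → V=26, E=56, F=32.
Attach a pentagonal bipyramid (V=7, E=15, F=10) along a 3-gon: merge 3 vertices and 3 edges, delete both glued faces → V=30, E=68, F=40.
Check: V − E + F = 30 − 68 + 40 = 2.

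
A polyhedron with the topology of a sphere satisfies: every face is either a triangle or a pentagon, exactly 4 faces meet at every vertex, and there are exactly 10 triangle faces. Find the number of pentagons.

2

Let x be the number of pentagons; then F = 10 + x.
Edge–face incidences: 2E = 3·10 + 5·x = 30 + 5x.
Every vertex has degree 4, so 4V = 2E.
Euler: V − E + F = 2 ⇒ (2E)/4 − E + (10 + x) = 2.
Multiply by 8: 2·(2E) − 4·(2E) + 8·(10 + x) = 16, i.e. 80 + 8x − 2·(30 + 5x) = 16.
Collecting terms: −2x + 20 = 16, so −2x = −4, so x = 2.
Then 2E = 30 + 5·2 = 40, so E = 20, V = 2E/4 = 10, F = 10 + 2 = 12.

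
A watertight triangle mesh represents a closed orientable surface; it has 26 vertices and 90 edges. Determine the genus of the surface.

3

Every face is a triangle and each edge borders two faces, so 3F = 2·90, giving F = 60.
χ = V − E + F = 26 − 90 + 60 = -4.
For a closed orientable surface χ = 2 − 2g, so g = (2 − (-4))/2 = 3.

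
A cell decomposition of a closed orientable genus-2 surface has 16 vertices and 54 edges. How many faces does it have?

For a closed orientable surface of genus 2, χ = 2 − 2·2 = -2.
F = -2 − V + E = -2 − 16 + 54 = 36.

36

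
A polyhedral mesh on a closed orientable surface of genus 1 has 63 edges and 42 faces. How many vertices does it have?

For a closed orientable surface of genus 1, χ = 2 − 2·1 = 0.
V = 0 + E − F = 0 + 63 − 42 = 21.

21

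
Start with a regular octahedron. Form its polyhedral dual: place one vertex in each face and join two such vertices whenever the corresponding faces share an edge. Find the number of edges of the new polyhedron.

12

The base solid has V = 6, E = 12, F = 8.
The dual swaps V and F and preserves E: V′ = F = 8, E′ = E = 12, F′ = V = 6.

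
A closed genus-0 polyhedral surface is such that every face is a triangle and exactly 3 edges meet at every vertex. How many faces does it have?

4

Each face has 3 edges and each edge borders two faces, so 2E = 3F.
Each vertex has degree 3, so 3V = 2E and hence V = 3F/3.
Euler: V − E + F = 2 ⇒ (3F/3) − (3F/2) + F = 2.
Multiply by 6: (6 − 9 + 6)F = 12, i.e. 3F = 12.
So F = 4, E = 3·4/2 = 6, V = 3·4/3 = 4.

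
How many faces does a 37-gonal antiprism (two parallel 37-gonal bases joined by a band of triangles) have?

An antiprism on an n-gon has two n-gon caps and 2n triangles: V = 2·37 = 74, E = 4·37 = 148, F = 2·37 + 2 = 76.

76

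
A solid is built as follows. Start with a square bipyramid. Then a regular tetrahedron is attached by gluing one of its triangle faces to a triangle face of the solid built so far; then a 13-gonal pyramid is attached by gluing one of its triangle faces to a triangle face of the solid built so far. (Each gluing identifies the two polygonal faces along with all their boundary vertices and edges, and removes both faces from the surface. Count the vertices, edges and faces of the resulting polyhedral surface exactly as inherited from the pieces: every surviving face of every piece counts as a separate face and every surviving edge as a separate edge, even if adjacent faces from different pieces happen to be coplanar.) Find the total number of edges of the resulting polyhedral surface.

38

A square bipyramid: V=6, E=12, F=8.
Attach a regular tetrahedron (V=4, E=6, F=4) along a 3-gon: merge 3 vertices and 3 edges, delete both glued faces → V=7, E=15, F=10.
Attach a 13-gonal pyramid (V=14, E=26, F=14) along a 3-gon: merge 3 vertices and 3 edges, delete both glued faces → V=18, E=38, F=22.
Check: V − E + F = 18 − 38 + 22 = 2.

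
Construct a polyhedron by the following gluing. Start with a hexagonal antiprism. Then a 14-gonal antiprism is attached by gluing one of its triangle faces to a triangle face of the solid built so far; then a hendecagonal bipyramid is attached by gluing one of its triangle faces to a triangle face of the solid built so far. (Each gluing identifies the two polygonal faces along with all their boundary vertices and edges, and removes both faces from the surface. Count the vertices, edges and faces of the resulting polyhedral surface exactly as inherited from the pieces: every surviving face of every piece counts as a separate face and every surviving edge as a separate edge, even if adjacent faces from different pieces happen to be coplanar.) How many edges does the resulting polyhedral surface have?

A hexagonal antiprism: V=12, E=24, F=14.
Attach a 14-gonal antiprism (V=28, E=56, F=30) along a 3-gon: merge 3 vertices and 3 edges, delete both glued faces → V=37, E=77, F=42.
Attach a hendecagonal bipyramid (V=13, E=33, F=22) along a 3-gon: merge 3 vertices and 3 edges, delete both glued faces → V=47, E=107, F=62.
Check: V − E + F = 47 − 107 + 62 = 2.

107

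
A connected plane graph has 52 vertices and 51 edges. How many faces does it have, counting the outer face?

1

Euler's formula for a connected plane graph: V − E + F = 2, so F = 2 − 52 + 51 = 1.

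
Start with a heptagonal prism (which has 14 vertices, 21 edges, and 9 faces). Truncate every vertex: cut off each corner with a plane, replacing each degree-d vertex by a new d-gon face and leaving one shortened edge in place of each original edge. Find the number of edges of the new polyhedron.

Truncation replaces each original edge-end by a new vertex, so V′ = 2E = 42.
Each original edge survives, and each old vertex of degree d contributes d new edges; summing degrees gives Σd = 2E, so E′ = E + 2E = 3E = 63.
Each original face survives and each original vertex becomes one new face: F′ = F + V = 23.

63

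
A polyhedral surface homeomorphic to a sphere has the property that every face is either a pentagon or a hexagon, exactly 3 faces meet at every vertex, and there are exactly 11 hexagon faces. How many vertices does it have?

Let x be the number of pentagons; then F = 11 + x.
Edge–face incidences: 2E = 6·11 + 5·x = 66 + 5x.
Every vertex has degree 3, so 3V = 2E.
Euler: V − E + F = 2 ⇒ (2E)/3 − E + (11 + x) = 2.
Multiply by 6: 2·(2E) − 3·(2E) + 6·(11 + x) = 12, i.e. 66 + 6x − (66 + 5x) = 12.
Collecting terms: x = 12.
Then 2E = 66 + 5·12 = 126, so E = 63, V = 2E/3 = 42, F = 11 + 12 = 23.

42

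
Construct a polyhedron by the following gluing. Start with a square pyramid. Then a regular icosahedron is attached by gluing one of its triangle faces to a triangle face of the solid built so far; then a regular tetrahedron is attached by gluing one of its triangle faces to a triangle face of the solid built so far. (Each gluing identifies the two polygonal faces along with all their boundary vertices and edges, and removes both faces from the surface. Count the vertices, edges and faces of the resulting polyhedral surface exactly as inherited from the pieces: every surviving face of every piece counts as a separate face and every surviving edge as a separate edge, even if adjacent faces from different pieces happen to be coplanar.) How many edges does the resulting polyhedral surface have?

38

A square pyramid: V=5, E=8, F=5.
Attach a regular icosahedron (V=12, E=30, F=20) along a 3-gon: merge 3 vertices and 3 edges, delete both glued faces → V=14, E=35, F=23.
Attach a regular tetrahedron (V=4, E=6, F=4) along a 3-gon: merge 3 vertices and 3 edges, delete both glued faces → V=15, E=38, F=25.
Check: V − E + F = 15 − 38 + 25 = 2.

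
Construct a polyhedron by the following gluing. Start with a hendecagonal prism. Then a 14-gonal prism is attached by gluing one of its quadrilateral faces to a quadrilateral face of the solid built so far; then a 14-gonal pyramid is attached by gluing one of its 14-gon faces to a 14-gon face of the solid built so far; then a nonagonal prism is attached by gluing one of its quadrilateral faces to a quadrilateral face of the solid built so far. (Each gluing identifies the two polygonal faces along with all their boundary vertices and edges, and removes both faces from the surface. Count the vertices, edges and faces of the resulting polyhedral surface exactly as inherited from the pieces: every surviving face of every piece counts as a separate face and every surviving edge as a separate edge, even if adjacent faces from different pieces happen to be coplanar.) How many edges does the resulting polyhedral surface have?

108

A hendecagonal prism: V=22, E=33, F=13.
Attach a 14-gonal prism (V=28, E=42, F=16) along a 4-gon: merge 4 vertices and 4 edges, delete both glued faces → V=46, E=71, F=27.
Attach a 14-gonal pyramid (V=15, E=28, F=15) along a 14-gon: merge 14 vertices and 14 edges, delete both glued faces → V=47, E=85, F=40.
Attach a nonagonal prism (V=18, E=27, F=11) along a 4-gon: merge 4 vertices and 4 edges, delete both glued faces → V=61, E=108, F=49.
Check: V − E + F = 61 − 108 + 49 = 2.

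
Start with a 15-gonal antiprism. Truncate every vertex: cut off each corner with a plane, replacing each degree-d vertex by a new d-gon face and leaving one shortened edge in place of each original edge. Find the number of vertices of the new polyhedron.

120

The base solid has V = 30, E = 60, F = 32.
Truncation replaces each original edge-end by a new vertex, so V′ = 2E = 120.
Each original edge survives, and each old vertex of degree d contributes d new edges; summing degrees gives Σd = 2E, so E′ = E + 2E = 3E = 180.
Each original face survives and each original vertex becomes one new face: F′ = F + V = 62.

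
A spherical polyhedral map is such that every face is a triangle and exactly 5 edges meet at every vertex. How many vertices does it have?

12

Each face has 3 edges and each edge borders two faces, so 2E = 3F.
Each vertex has degree 5, so 5V = 2E and hence V = 3F/5.
Euler: V − E + F = 2 ⇒ (3F/5) − (3F/2) + F = 2.
Multiply by 10: (6 − 15 + 10)F = 20, i.e. 1F = 20.
So F = 20, E = 3·20/2 = 30, V = 3·20/5 = 12.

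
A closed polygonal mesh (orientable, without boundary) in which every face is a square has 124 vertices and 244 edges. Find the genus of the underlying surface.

0

Every face is a square and each edge borders two faces, so 4F = 2·244, giving F = 122.
χ = V − E + F = 124 − 244 + 122 = 2.
For a closed orientable surface χ = 2 − 2g, so g = (2 − (2))/2 = 0.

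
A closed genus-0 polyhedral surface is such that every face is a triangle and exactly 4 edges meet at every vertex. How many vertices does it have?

6

Each face has 3 edges and each edge borders two faces, so 2E = 3F.
Each vertex has degree 4, so 4V = 2E and hence V = 3F/4.
Euler: V − E + F = 2 ⇒ (3F/4) − (3F/2) + F = 2.
Multiply by 8: (6 − 12 + 8)F = 16, i.e. 2F = 16.
So F = 8, E = 3·8/2 = 12, V = 3·8/4 = 6.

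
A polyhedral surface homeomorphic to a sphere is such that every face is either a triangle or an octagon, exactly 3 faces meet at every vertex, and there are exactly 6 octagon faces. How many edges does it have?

Let x be the number of triangles; then F = 6 + x.
Edge–face incidences: 2E = 8·6 + 3·x = 48 + 3x.
Every vertex has degree 3, so 3V = 2E.
Euler: V − E + F = 2 ⇒ (2E)/3 − E + (6 + x) = 2.
Multiply by 6: 2·(2E) − 3·(2E) + 6·(6 + x) = 12, i.e. 36 + 6x − (48 + 3x) = 12.
Collecting terms: 3x − 12 = 12, so 3x = 24, so x = 8.
Then 2E = 48 + 3·8 = 72, so E = 36, V = 2E/3 = 24, F = 6 + 8 = 14.

36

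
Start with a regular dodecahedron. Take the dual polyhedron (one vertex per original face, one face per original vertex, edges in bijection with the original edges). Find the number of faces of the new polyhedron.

The base solid has V = 20, E = 30, F = 12.
The dual swaps V and F and preserves E: V′ = F = 12, E′ = E = 30, F′ = V = 20.

20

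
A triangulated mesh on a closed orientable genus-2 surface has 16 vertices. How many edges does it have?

χ = 2 − 2·2 = -2, and every face is a triangle so 3F = 2E.
V − E + F = -2 with E = 3F/2 gives 16 − (3/2 − 1)·F = -2, so F = 36 and E = 54.

54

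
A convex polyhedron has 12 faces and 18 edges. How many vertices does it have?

8

Here V − E + F = 2.
V = 2 + E − F = 2 + 18 − 12 = 8.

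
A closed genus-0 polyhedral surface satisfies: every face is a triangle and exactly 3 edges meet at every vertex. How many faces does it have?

Each face has 3 edges and each edge borders two faces, so 2E = 3F.
Each vertex has degree 3, so 3V = 2E and hence V = 3F/3.
Euler: V − E + F = 2 ⇒ (3F/3) − (3F/2) + F = 2.
Multiply by 6: (6 − 9 + 6)F = 12, i.e. 3F = 12.
So F = 4, E = 3·4/2 = 6, V = 3·4/3 = 4.

4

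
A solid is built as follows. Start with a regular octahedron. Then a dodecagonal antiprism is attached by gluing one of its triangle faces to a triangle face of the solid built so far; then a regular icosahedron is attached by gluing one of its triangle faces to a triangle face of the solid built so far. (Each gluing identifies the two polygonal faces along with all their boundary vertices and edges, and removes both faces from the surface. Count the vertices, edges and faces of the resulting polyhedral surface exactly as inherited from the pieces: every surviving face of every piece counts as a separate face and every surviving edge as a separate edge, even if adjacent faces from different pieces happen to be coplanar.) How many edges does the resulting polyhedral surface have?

A regular octahedron: V=6, E=12, F=8.
Attach a dodecagonal antiprism (V=24, E=48, F=26) along a 3-gon: merge 3 vertices and 3 edges, delete both glued faces → V=27, E=57, F=32.
Attach a regular icosahedron (V=12, E=30, F=20) along a 3-gon: merge 3 vertices and 3 edges, delete both glued faces → V=36, E=84, F=50.
Check: V − E + F = 36 − 84 + 50 = 2.

84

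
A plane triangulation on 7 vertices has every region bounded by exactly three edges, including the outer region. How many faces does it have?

10

In a plane triangulation 3F = 2E and V − E + F = 2, so F = 2V − 4 = 2·7 − 4 = 10.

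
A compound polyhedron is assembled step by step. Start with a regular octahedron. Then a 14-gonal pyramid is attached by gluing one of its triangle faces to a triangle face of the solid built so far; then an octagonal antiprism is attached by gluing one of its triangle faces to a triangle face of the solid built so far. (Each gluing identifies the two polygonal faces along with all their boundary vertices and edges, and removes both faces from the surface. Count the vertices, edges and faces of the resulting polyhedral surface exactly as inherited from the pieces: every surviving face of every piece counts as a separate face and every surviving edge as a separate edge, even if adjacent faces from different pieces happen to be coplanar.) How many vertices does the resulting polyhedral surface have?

A regular octahedron: V=6, E=12, F=8.
Attach a 14-gonal pyramid (V=15, E=28, F=15) along a 3-gon: merge 3 vertices and 3 edges, delete both glued faces → V=18, E=37, F=21.
Attach an octagonal antiprism (V=16, E=32, F=18) along a 3-gon: merge 3 vertices and 3 edges, delete both glued faces → V=31, E=66, F=37.
Check: V − E + F = 31 − 66 + 37 = 2.

31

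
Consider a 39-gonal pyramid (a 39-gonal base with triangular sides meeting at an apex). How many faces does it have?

A pyramid on an n-gon base has one n-gon and n triangles: V = 39 + 1 = 40, E = 2·39 = 78, F = 39 + 1 = 40.

40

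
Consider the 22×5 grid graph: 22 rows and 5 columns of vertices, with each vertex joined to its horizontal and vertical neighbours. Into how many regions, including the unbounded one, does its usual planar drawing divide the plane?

85

The grid has V = 22·5 = 110 vertices and E = 22·4 + 5·21 = 193 edges.
F = 2 − V + E = 2 − 110 + 193 = 85.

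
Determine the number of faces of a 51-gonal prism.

A prism on an n-gon has two n-gon bases and n rectangular sides: V = 2·51 = 102, E = 3·51 = 153, F = 51 + 2 = 53.

53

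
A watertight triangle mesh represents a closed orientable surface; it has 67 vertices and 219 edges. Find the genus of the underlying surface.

4

Every face is a triangle and each edge borders two faces, so 3F = 2·219, giving F = 146.
χ = V − E + F = 67 − 219 + 146 = -6.
For a closed orientable surface χ = 2 − 2g, so g = (2 − (-6))/2 = 4.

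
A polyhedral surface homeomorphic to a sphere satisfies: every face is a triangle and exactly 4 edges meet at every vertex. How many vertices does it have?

Each face has 3 edges and each edge borders two faces, so 2E = 3F.
Each vertex has degree 4, so 4V = 2E and hence V = 3F/4.
Euler: V − E + F = 2 ⇒ (3F/4) − (3F/2) + F = 2.
Multiply by 8: (6 − 12 + 8)F = 16, i.e. 2F = 16.
So F = 8, E = 3·8/2 = 12, V = 3·8/4 = 6.

6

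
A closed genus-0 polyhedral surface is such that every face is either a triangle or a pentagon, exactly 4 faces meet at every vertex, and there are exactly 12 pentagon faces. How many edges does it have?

60

Let x be the number of triangles; then F = 12 + x.
Edge–face incidences: 2E = 5·12 + 3·x = 60 + 3x.
Every vertex has degree 4, so 4V = 2E.
Euler: V − E + F = 2 ⇒ (2E)/4 − E + (12 + x) = 2.
Multiply by 8: 2·(2E) − 4·(2E) + 8·(12 + x) = 16, i.e. 96 + 8x − 2·(60 + 3x) = 16.
Collecting terms: 2x − 24 = 16, so 2x = 40, so x = 20.
Then 2E = 60 + 3·20 = 120, so E = 60, V = 2E/4 = 30, F = 12 + 20 = 32.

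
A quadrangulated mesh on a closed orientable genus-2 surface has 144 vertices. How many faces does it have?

146

χ = 2 − 2·2 = -2, and every face is a square so 4F = 2E.
V − E + F = -2 with E = 4F/2 gives 144 − (4/2 − 1)·F = -2, so F = 146 and E = 292.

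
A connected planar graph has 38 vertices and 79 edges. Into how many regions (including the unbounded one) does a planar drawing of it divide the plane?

43

Euler's formula for a connected plane graph: V − E + F = 2, so F = 2 − 38 + 79 = 43.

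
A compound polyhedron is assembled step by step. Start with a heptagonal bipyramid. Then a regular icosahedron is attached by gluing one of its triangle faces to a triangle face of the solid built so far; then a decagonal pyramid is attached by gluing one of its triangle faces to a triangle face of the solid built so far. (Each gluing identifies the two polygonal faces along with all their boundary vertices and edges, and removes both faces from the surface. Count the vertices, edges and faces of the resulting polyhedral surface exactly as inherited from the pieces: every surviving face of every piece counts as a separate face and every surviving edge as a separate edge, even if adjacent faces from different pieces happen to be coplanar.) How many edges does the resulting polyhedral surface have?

A heptagonal bipyramid: V=9, E=21, F=14.
Attach a regular icosahedron (V=12, E=30, F=20) along a 3-gon: merge 3 vertices and 3 edges, delete both glued faces → V=18, E=48, F=32.
Attach a decagonal pyramid (V=11, E=20, F=11) along a 3-gon: merge 3 vertices and 3 edges, delete both glued faces → V=26, E=65, F=41.
Check: V − E + F = 26 − 65 + 41 = 2.

65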